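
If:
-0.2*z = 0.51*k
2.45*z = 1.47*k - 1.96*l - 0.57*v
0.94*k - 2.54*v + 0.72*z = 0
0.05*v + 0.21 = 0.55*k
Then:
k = 0.37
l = 1.49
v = -0.13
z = -0.94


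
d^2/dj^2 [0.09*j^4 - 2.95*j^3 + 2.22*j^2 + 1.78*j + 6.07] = 1.08*j^2 - 17.7*j + 4.44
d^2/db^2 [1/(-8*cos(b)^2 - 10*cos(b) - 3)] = 2*(128*sin(b)^4 - 66*sin(b)^2 - 165*cos(b) + 30*cos(3*b) - 138)/((2*cos(b) + 1)^3*(4*cos(b) + 3)^3)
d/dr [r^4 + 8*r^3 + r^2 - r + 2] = 4*r^3 + 24*r^2 + 2*r - 1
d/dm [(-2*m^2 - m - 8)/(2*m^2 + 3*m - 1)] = (-4*m^2 + 36*m + 25)/(4*m^4 + 12*m^3 + 5*m^2 - 6*m + 1)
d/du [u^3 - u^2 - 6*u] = 3*u^2 - 2*u - 6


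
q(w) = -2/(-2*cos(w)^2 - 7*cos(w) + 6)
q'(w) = -2*(-4*sin(w)*cos(w) - 7*sin(w))/(-2*cos(w)^2 - 7*cos(w) + 6)^2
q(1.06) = -0.95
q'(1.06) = 3.54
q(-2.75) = -0.19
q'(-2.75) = -0.02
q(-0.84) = -4.58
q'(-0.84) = -75.50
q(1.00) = -1.22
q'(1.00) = 5.77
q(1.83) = -0.26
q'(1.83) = 0.20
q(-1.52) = -0.35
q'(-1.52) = -0.45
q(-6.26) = 0.67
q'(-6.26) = 0.06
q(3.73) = -0.19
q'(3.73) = -0.04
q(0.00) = 0.67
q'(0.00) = 0.00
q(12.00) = 1.50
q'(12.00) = -6.28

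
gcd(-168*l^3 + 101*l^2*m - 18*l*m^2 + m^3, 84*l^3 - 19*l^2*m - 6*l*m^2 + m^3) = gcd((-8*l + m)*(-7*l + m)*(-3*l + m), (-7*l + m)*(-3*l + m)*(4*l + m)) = 21*l^2 - 10*l*m + m^2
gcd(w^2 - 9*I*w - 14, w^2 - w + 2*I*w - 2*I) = 1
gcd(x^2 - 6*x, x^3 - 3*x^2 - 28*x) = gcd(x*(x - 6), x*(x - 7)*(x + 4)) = x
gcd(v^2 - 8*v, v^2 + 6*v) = v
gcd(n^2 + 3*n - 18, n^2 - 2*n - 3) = n - 3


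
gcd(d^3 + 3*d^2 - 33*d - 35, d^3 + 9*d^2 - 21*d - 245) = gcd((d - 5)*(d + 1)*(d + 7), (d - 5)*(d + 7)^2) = d^2 + 2*d - 35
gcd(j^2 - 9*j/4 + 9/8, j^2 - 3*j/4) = j - 3/4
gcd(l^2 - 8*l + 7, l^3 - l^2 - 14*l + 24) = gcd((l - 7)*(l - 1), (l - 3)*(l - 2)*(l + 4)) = 1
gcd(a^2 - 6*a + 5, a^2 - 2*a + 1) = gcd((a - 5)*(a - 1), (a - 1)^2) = a - 1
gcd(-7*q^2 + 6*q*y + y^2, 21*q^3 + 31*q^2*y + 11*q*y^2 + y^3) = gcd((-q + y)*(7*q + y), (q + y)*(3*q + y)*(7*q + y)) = 7*q + y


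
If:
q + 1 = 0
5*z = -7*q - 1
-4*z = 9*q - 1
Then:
No Solution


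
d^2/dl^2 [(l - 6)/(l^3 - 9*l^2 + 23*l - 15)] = 2*((l - 6)*(3*l^2 - 18*l + 23)^2 + (-3*l^2 + 18*l - 3*(l - 6)*(l - 3) - 23)*(l^3 - 9*l^2 + 23*l - 15))/(l^3 - 9*l^2 + 23*l - 15)^3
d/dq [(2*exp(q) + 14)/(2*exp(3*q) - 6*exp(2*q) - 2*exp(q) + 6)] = ((exp(q) + 7)*(-3*exp(2*q) + 6*exp(q) + 1) + exp(3*q) - 3*exp(2*q) - exp(q) + 3)*exp(q)/(exp(3*q) - 3*exp(2*q) - exp(q) + 3)^2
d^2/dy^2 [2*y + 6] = 0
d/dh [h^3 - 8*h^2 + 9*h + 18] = 3*h^2 - 16*h + 9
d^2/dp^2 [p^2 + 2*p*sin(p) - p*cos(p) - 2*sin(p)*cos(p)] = -2*p*sin(p) + p*cos(p) + 2*sin(p) + 4*sin(2*p) + 4*cos(p) + 2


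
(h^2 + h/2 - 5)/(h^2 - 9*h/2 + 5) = (2*h + 5)/(2*h - 5)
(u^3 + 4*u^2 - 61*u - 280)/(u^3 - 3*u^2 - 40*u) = (u + 7)/u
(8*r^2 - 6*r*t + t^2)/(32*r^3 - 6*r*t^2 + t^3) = (2*r - t)/(8*r^2 + 2*r*t - t^2)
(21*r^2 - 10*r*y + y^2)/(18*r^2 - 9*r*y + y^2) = (-7*r + y)/(-6*r + y)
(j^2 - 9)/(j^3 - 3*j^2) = (j + 3)/j^2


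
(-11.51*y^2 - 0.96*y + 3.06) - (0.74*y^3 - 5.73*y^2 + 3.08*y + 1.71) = -0.74*y^3 - 5.78*y^2 - 4.04*y + 1.35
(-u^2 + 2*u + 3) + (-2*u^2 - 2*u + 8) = 11 - 3*u^2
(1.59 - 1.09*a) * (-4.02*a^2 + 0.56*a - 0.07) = 4.3818*a^3 - 7.0022*a^2 + 0.9667*a - 0.1113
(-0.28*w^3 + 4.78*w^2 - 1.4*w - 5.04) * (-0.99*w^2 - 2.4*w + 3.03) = 0.2772*w^5 - 4.0602*w^4 - 10.9344*w^3 + 22.833*w^2 + 7.854*w - 15.2712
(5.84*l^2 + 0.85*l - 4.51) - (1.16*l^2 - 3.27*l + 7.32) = 4.68*l^2 + 4.12*l - 11.83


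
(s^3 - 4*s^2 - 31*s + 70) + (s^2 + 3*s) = s^3 - 3*s^2 - 28*s + 70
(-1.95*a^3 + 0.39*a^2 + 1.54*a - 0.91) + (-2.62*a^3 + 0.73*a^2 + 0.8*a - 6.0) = -4.57*a^3 + 1.12*a^2 + 2.34*a - 6.91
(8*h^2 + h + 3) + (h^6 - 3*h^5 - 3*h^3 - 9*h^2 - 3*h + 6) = h^6 - 3*h^5 - 3*h^3 - h^2 - 2*h + 9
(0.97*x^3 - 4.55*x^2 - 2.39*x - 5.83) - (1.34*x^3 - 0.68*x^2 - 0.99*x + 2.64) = -0.37*x^3 - 3.87*x^2 - 1.4*x - 8.47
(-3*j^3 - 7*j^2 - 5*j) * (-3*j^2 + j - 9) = 9*j^5 + 18*j^4 + 35*j^3 + 58*j^2 + 45*j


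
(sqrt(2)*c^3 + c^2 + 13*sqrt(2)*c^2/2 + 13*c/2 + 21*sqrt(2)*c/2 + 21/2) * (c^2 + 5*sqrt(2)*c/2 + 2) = sqrt(2)*c^5 + 6*c^4 + 13*sqrt(2)*c^4/2 + 15*sqrt(2)*c^3 + 39*c^3 + 117*sqrt(2)*c^2/4 + 65*c^2 + 13*c + 189*sqrt(2)*c/4 + 21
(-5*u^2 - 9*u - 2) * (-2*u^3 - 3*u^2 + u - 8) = 10*u^5 + 33*u^4 + 26*u^3 + 37*u^2 + 70*u + 16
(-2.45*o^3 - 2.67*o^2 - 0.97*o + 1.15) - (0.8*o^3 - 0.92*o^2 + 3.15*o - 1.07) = -3.25*o^3 - 1.75*o^2 - 4.12*o + 2.22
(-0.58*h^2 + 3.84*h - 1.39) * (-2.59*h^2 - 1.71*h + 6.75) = 1.5022*h^4 - 8.9538*h^3 - 6.8813*h^2 + 28.2969*h - 9.3825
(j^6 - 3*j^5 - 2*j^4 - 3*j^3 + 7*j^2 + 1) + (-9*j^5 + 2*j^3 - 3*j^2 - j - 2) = j^6 - 12*j^5 - 2*j^4 - j^3 + 4*j^2 - j - 1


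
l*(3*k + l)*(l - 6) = 3*k*l^2 - 18*k*l + l^3 - 6*l^2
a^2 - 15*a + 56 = (a - 8)*(a - 7)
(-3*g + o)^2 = 9*g^2 - 6*g*o + o^2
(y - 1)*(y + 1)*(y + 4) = y^3 + 4*y^2 - y - 4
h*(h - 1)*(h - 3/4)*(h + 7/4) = h^4 - 37*h^2/16 + 21*h/16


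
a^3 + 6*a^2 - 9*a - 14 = (a - 2)*(a + 1)*(a + 7)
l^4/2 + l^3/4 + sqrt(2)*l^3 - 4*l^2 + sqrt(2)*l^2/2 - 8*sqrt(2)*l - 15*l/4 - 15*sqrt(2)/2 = (l/2 + sqrt(2))*(l - 3)*(l + 1)*(l + 5/2)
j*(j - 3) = j^2 - 3*j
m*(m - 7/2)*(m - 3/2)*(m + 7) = m^4 + 2*m^3 - 119*m^2/4 + 147*m/4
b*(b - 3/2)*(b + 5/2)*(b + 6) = b^4 + 7*b^3 + 9*b^2/4 - 45*b/2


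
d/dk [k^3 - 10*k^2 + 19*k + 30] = 3*k^2 - 20*k + 19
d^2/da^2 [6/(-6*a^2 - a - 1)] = 12*(36*a^2 + 6*a - (12*a + 1)^2 + 6)/(6*a^2 + a + 1)^3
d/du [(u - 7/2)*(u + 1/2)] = 2*u - 3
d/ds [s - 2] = 1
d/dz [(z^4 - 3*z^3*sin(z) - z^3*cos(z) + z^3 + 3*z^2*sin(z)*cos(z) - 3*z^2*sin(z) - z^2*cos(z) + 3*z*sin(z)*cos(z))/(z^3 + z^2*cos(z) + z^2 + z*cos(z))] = (2*z^2*sin(z) - 3*z^2*cos(z) + z^2 - 6*z*sin(z)^2 + 2*z*cos(z) - 3*sin(2*z) + 3*cos(z)^3 - cos(z)^2)/(z + cos(z))^2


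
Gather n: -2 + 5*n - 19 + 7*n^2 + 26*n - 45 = 7*n^2 + 31*n - 66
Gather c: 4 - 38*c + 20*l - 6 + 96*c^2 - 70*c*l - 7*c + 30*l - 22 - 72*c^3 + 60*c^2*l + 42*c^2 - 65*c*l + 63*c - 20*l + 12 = -72*c^3 + c^2*(60*l + 138) + c*(18 - 135*l) + 30*l - 12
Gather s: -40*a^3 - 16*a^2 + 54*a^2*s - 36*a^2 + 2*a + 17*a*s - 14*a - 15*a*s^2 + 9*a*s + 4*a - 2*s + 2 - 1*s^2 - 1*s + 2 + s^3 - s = -40*a^3 - 52*a^2 - 8*a + s^3 + s^2*(-15*a - 1) + s*(54*a^2 + 26*a - 4) + 4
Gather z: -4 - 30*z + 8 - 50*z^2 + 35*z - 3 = -50*z^2 + 5*z + 1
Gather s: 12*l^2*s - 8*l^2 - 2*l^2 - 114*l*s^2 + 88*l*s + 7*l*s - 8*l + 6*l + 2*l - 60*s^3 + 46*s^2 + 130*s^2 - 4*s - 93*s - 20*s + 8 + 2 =-10*l^2 - 60*s^3 + s^2*(176 - 114*l) + s*(12*l^2 + 95*l - 117) + 10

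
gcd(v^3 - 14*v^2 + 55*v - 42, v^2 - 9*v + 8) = v - 1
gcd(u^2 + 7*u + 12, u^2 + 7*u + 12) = u^2 + 7*u + 12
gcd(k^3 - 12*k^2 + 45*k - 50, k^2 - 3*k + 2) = k - 2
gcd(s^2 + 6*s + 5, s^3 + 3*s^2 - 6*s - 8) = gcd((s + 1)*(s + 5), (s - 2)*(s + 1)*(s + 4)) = s + 1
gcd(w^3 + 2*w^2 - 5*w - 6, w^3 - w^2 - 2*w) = w^2 - w - 2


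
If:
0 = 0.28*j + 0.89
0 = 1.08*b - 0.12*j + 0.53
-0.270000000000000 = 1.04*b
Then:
No Solution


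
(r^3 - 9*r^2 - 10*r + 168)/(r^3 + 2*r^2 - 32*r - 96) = (r - 7)/(r + 4)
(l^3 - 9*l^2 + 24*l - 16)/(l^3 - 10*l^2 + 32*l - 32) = (l - 1)/(l - 2)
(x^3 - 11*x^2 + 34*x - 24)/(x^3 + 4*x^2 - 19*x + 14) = (x^2 - 10*x + 24)/(x^2 + 5*x - 14)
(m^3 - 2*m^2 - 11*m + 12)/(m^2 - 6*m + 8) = (m^2 + 2*m - 3)/(m - 2)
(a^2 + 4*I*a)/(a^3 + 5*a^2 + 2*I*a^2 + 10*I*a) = (a + 4*I)/(a^2 + a*(5 + 2*I) + 10*I)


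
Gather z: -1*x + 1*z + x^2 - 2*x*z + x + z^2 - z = x^2 - 2*x*z + z^2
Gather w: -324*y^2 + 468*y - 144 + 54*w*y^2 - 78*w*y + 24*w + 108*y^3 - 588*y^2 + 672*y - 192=w*(54*y^2 - 78*y + 24) + 108*y^3 - 912*y^2 + 1140*y - 336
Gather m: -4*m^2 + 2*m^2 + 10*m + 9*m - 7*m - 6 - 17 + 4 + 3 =-2*m^2 + 12*m - 16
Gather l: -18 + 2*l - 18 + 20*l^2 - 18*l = 20*l^2 - 16*l - 36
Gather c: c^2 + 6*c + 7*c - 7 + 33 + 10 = c^2 + 13*c + 36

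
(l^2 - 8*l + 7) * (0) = 0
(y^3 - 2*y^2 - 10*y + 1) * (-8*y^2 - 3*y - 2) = -8*y^5 + 13*y^4 + 84*y^3 + 26*y^2 + 17*y - 2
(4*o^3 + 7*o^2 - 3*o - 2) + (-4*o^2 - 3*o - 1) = 4*o^3 + 3*o^2 - 6*o - 3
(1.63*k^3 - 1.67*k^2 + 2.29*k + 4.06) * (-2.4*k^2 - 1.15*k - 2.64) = -3.912*k^5 + 2.1335*k^4 - 7.8787*k^3 - 7.9687*k^2 - 10.7146*k - 10.7184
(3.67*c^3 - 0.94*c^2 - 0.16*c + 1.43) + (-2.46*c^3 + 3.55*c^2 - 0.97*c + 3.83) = 1.21*c^3 + 2.61*c^2 - 1.13*c + 5.26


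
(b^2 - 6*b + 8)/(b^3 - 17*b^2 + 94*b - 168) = (b - 2)/(b^2 - 13*b + 42)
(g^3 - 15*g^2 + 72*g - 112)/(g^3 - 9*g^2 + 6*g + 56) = (g - 4)/(g + 2)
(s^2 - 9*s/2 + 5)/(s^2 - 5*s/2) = (s - 2)/s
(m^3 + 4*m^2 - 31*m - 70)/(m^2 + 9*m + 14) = m - 5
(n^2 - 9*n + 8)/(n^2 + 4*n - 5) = (n - 8)/(n + 5)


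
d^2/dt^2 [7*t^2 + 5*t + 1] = 14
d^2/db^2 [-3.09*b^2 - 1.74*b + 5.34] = -6.18000000000000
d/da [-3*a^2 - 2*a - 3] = -6*a - 2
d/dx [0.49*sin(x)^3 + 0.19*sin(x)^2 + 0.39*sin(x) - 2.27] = (1.47*sin(x)^2 + 0.38*sin(x) + 0.39)*cos(x)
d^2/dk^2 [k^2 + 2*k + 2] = 2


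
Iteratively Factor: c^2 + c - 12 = (c + 4)*(c - 3)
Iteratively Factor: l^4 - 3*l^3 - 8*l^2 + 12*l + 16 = (l - 4)*(l^3 + l^2 - 4*l - 4) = (l - 4)*(l + 1)*(l^2 - 4) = (l - 4)*(l - 2)*(l + 1)*(l + 2)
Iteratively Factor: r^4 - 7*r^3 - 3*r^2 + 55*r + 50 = (r - 5)*(r^3 - 2*r^2 - 13*r - 10) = (r - 5)^2*(r^2 + 3*r + 2) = (r - 5)^2*(r + 1)*(r + 2)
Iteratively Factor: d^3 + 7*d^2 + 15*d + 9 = (d + 3)*(d^2 + 4*d + 3) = (d + 3)^2*(d + 1)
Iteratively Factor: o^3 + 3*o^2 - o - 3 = (o - 1)*(o^2 + 4*o + 3) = (o - 1)*(o + 1)*(o + 3)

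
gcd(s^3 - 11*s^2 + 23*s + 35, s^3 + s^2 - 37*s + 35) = s - 5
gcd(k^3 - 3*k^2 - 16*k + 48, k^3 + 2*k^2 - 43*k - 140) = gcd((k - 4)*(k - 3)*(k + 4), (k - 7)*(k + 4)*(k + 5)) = k + 4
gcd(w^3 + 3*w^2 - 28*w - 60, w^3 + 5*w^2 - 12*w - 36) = w^2 + 8*w + 12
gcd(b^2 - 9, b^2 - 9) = b^2 - 9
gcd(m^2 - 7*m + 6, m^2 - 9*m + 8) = m - 1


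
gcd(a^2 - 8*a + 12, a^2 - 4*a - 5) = 1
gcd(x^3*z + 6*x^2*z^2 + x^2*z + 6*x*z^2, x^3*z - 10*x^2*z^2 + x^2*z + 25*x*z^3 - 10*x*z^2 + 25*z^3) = x*z + z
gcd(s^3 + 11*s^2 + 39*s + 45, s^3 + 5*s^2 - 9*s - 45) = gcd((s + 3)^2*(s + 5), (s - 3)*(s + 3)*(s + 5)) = s^2 + 8*s + 15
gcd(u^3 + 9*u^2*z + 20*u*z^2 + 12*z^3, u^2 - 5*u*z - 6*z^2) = u + z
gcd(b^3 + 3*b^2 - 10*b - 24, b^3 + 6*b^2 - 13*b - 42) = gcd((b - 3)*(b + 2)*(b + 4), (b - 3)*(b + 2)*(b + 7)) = b^2 - b - 6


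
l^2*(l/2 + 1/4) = l^3/2 + l^2/4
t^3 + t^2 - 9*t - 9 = (t - 3)*(t + 1)*(t + 3)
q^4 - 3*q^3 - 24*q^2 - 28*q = q*(q - 7)*(q + 2)^2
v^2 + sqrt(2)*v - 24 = (v - 3*sqrt(2))*(v + 4*sqrt(2))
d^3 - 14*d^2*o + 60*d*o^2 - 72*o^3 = (d - 6*o)^2*(d - 2*o)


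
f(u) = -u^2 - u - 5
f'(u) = -2*u - 1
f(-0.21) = -4.83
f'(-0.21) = -0.58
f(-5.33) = -28.08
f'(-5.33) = 9.66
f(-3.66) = -14.74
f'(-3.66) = 6.32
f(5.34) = -38.86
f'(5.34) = -11.68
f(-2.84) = -10.23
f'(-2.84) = 4.68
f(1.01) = -7.03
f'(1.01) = -3.02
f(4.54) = -30.15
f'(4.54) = -10.08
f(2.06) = -11.30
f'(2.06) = -5.12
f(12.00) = -161.00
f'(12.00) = -25.00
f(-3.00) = -11.00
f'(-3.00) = 5.00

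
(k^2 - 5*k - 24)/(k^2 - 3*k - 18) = (k - 8)/(k - 6)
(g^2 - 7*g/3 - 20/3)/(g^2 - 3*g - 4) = (g + 5/3)/(g + 1)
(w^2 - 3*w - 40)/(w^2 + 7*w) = (w^2 - 3*w - 40)/(w*(w + 7))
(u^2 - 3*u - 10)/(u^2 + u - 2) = (u - 5)/(u - 1)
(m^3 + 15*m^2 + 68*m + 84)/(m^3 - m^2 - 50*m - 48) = (m^2 + 9*m + 14)/(m^2 - 7*m - 8)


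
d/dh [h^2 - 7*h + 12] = 2*h - 7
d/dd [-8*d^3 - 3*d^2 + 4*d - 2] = -24*d^2 - 6*d + 4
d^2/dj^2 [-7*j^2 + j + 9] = -14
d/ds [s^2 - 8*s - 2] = 2*s - 8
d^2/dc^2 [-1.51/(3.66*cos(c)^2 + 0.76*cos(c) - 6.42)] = (80.909424*(1 - cos(c)^2)^2 + 12.600648*cos(c)^3 + 183.249976*cos(c)^2 - 17.833704*cos(c) - 153.61532)/(3.66*cos(c)^2 + 0.76*cos(c) - 6.42)^3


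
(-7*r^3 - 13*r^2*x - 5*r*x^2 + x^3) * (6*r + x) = -42*r^4 - 85*r^3*x - 43*r^2*x^2 + r*x^3 + x^4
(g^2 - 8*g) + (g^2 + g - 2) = 2*g^2 - 7*g - 2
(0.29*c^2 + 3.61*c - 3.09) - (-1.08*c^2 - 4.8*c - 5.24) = 1.37*c^2 + 8.41*c + 2.15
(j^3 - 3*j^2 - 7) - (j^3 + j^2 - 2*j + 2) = -4*j^2 + 2*j - 9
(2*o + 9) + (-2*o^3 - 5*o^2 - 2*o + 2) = -2*o^3 - 5*o^2 + 11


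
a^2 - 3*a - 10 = (a - 5)*(a + 2)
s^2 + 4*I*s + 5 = (s - I)*(s + 5*I)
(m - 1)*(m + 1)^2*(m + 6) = m^4 + 7*m^3 + 5*m^2 - 7*m - 6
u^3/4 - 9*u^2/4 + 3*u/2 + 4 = (u/4 + 1/4)*(u - 8)*(u - 2)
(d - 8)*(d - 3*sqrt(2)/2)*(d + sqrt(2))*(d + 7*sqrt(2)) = d^4 - 8*d^3 + 13*sqrt(2)*d^3/2 - 52*sqrt(2)*d^2 - 10*d^2 - 21*sqrt(2)*d + 80*d + 168*sqrt(2)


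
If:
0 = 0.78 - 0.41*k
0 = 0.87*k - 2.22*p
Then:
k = 1.90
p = 0.75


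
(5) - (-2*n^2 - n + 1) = 2*n^2 + n + 4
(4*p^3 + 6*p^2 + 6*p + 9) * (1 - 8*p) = -32*p^4 - 44*p^3 - 42*p^2 - 66*p + 9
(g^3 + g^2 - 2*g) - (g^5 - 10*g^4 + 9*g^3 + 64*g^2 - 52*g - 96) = -g^5 + 10*g^4 - 8*g^3 - 63*g^2 + 50*g + 96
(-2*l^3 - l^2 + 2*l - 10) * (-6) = 12*l^3 + 6*l^2 - 12*l + 60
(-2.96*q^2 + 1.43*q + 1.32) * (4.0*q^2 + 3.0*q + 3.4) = -11.84*q^4 - 3.16*q^3 - 0.494*q^2 + 8.822*q + 4.488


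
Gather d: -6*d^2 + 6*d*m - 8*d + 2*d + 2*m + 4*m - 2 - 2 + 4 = -6*d^2 + d*(6*m - 6) + 6*m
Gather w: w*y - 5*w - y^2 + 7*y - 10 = w*(y - 5) - y^2 + 7*y - 10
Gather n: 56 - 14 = 42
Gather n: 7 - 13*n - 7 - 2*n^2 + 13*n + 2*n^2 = 0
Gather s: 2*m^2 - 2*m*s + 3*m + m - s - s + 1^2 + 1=2*m^2 + 4*m + s*(-2*m - 2) + 2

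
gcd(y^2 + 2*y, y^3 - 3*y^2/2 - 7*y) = y^2 + 2*y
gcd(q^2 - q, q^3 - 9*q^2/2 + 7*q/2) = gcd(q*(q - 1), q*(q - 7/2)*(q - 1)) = q^2 - q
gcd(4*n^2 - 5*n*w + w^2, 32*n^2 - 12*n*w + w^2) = -4*n + w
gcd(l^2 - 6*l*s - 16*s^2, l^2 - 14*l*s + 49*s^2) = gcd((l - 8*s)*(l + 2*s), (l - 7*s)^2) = 1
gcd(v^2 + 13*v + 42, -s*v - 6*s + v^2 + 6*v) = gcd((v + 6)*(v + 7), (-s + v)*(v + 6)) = v + 6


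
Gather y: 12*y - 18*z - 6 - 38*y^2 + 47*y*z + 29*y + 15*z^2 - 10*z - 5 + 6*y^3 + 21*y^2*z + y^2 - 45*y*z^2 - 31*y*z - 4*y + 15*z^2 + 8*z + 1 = 6*y^3 + y^2*(21*z - 37) + y*(-45*z^2 + 16*z + 37) + 30*z^2 - 20*z - 10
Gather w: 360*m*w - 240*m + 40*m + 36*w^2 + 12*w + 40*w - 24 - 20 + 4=-200*m + 36*w^2 + w*(360*m + 52) - 40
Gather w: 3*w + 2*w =5*w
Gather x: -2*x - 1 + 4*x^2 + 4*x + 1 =4*x^2 + 2*x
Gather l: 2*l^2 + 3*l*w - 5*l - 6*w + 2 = 2*l^2 + l*(3*w - 5) - 6*w + 2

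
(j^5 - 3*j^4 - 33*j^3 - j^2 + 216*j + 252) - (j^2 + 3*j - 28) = j^5 - 3*j^4 - 33*j^3 - 2*j^2 + 213*j + 280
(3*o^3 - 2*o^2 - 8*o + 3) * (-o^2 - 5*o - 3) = -3*o^5 - 13*o^4 + 9*o^3 + 43*o^2 + 9*o - 9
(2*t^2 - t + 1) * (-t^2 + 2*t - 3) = -2*t^4 + 5*t^3 - 9*t^2 + 5*t - 3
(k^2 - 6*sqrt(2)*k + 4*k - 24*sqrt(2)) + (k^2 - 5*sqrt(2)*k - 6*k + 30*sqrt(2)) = 2*k^2 - 11*sqrt(2)*k - 2*k + 6*sqrt(2)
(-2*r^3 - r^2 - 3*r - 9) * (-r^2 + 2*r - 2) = 2*r^5 - 3*r^4 + 5*r^3 + 5*r^2 - 12*r + 18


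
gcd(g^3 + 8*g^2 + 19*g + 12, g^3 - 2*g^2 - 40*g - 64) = g + 4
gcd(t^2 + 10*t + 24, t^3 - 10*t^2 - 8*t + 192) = t + 4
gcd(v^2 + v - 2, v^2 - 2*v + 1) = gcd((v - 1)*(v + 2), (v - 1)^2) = v - 1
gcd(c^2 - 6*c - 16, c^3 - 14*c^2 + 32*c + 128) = c^2 - 6*c - 16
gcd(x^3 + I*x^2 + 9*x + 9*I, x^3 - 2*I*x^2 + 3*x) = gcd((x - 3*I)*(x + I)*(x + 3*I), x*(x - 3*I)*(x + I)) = x^2 - 2*I*x + 3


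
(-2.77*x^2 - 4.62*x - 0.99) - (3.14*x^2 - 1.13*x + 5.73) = -5.91*x^2 - 3.49*x - 6.72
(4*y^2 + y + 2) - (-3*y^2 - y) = 7*y^2 + 2*y + 2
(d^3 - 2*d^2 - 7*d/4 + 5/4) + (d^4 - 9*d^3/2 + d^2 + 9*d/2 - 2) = d^4 - 7*d^3/2 - d^2 + 11*d/4 - 3/4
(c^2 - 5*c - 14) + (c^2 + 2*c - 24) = 2*c^2 - 3*c - 38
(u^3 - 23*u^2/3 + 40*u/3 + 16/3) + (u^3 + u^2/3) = 2*u^3 - 22*u^2/3 + 40*u/3 + 16/3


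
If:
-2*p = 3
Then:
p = -3/2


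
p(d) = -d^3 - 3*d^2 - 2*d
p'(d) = -3*d^2 - 6*d - 2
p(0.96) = -5.57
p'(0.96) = -10.52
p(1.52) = -13.48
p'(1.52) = -18.05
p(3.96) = -117.06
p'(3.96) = -72.80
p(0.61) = -2.56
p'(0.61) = -6.78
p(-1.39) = -0.33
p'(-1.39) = 0.54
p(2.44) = -37.27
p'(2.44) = -34.50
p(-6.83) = 192.33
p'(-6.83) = -100.97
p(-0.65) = 0.31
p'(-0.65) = 0.63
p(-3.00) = 6.00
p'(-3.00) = -11.00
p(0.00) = 0.00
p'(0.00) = -2.00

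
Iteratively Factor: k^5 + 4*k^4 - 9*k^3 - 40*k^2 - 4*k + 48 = (k - 1)*(k^4 + 5*k^3 - 4*k^2 - 44*k - 48) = (k - 3)*(k - 1)*(k^3 + 8*k^2 + 20*k + 16) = (k - 3)*(k - 1)*(k + 2)*(k^2 + 6*k + 8) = (k - 3)*(k - 1)*(k + 2)^2*(k + 4)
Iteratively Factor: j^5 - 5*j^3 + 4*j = (j)*(j^4 - 5*j^2 + 4) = j*(j - 2)*(j^3 + 2*j^2 - j - 2) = j*(j - 2)*(j - 1)*(j^2 + 3*j + 2) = j*(j - 2)*(j - 1)*(j + 1)*(j + 2)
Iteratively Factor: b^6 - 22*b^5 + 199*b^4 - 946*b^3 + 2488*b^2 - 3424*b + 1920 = (b - 5)*(b^5 - 17*b^4 + 114*b^3 - 376*b^2 + 608*b - 384) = (b - 5)*(b - 4)*(b^4 - 13*b^3 + 62*b^2 - 128*b + 96) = (b - 5)*(b - 4)*(b - 2)*(b^3 - 11*b^2 + 40*b - 48) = (b - 5)*(b - 4)^2*(b - 2)*(b^2 - 7*b + 12) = (b - 5)*(b - 4)^2*(b - 3)*(b - 2)*(b - 4)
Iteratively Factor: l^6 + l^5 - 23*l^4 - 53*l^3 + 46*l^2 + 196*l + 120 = (l + 1)*(l^5 - 23*l^3 - 30*l^2 + 76*l + 120) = (l + 1)*(l + 2)*(l^4 - 2*l^3 - 19*l^2 + 8*l + 60) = (l + 1)*(l + 2)^2*(l^3 - 4*l^2 - 11*l + 30) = (l + 1)*(l + 2)^2*(l + 3)*(l^2 - 7*l + 10) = (l - 2)*(l + 1)*(l + 2)^2*(l + 3)*(l - 5)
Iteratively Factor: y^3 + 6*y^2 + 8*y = (y)*(y^2 + 6*y + 8) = y*(y + 2)*(y + 4)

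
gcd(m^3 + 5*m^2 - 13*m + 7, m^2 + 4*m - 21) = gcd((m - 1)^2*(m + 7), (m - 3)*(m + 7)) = m + 7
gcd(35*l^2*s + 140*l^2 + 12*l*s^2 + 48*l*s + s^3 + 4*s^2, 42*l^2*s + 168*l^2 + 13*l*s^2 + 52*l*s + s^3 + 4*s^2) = 7*l*s + 28*l + s^2 + 4*s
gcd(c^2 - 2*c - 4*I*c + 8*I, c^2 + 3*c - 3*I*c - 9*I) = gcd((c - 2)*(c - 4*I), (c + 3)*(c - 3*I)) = 1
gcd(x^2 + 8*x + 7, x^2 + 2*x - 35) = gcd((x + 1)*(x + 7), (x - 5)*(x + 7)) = x + 7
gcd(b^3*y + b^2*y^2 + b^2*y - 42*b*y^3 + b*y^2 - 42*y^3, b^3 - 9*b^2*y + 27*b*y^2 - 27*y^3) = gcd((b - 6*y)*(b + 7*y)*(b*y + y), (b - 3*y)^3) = 1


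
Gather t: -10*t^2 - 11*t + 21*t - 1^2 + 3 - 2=-10*t^2 + 10*t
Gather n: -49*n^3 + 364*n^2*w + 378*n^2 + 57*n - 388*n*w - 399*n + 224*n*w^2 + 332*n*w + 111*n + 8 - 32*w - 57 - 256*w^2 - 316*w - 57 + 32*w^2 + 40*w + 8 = -49*n^3 + n^2*(364*w + 378) + n*(224*w^2 - 56*w - 231) - 224*w^2 - 308*w - 98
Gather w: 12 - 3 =9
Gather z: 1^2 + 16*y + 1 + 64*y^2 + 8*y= 64*y^2 + 24*y + 2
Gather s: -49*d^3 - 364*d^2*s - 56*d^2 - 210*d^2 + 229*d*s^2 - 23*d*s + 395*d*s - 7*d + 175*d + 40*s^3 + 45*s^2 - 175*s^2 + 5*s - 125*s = -49*d^3 - 266*d^2 + 168*d + 40*s^3 + s^2*(229*d - 130) + s*(-364*d^2 + 372*d - 120)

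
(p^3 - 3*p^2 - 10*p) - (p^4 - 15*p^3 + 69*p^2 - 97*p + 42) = -p^4 + 16*p^3 - 72*p^2 + 87*p - 42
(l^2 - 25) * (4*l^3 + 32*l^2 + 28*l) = 4*l^5 + 32*l^4 - 72*l^3 - 800*l^2 - 700*l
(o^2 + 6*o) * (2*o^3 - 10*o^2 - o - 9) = 2*o^5 + 2*o^4 - 61*o^3 - 15*o^2 - 54*o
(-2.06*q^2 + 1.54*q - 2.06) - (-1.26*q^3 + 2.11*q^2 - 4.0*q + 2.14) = 1.26*q^3 - 4.17*q^2 + 5.54*q - 4.2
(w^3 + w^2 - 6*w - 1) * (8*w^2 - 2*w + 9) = 8*w^5 + 6*w^4 - 41*w^3 + 13*w^2 - 52*w - 9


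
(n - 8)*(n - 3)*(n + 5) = n^3 - 6*n^2 - 31*n + 120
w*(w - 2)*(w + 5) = w^3 + 3*w^2 - 10*w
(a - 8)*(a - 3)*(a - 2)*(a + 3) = a^4 - 10*a^3 + 7*a^2 + 90*a - 144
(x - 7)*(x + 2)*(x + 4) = x^3 - x^2 - 34*x - 56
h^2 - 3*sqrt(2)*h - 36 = (h - 6*sqrt(2))*(h + 3*sqrt(2))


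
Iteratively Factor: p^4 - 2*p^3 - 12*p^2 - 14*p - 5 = (p + 1)*(p^3 - 3*p^2 - 9*p - 5) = (p - 5)*(p + 1)*(p^2 + 2*p + 1) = (p - 5)*(p + 1)^2*(p + 1)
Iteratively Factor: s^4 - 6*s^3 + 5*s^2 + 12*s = (s + 1)*(s^3 - 7*s^2 + 12*s) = (s - 4)*(s + 1)*(s^2 - 3*s) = (s - 4)*(s - 3)*(s + 1)*(s)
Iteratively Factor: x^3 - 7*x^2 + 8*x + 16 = (x - 4)*(x^2 - 3*x - 4) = (x - 4)^2*(x + 1)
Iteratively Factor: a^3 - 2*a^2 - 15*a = (a - 5)*(a^2 + 3*a) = (a - 5)*(a + 3)*(a)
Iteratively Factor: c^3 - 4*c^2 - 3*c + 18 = (c - 3)*(c^2 - c - 6) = (c - 3)*(c + 2)*(c - 3)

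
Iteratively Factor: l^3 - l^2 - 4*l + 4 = (l - 2)*(l^2 + l - 2) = (l - 2)*(l - 1)*(l + 2)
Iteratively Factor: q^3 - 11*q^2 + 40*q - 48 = (q - 4)*(q^2 - 7*q + 12) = (q - 4)^2*(q - 3)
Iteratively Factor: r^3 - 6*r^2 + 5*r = (r - 5)*(r^2 - r) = (r - 5)*(r - 1)*(r)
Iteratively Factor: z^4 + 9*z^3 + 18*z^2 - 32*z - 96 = (z - 2)*(z^3 + 11*z^2 + 40*z + 48) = (z - 2)*(z + 4)*(z^2 + 7*z + 12) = (z - 2)*(z + 4)^2*(z + 3)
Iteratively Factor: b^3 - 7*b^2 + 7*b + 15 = (b - 3)*(b^2 - 4*b - 5) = (b - 3)*(b + 1)*(b - 5)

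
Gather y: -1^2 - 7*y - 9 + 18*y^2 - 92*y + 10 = 18*y^2 - 99*y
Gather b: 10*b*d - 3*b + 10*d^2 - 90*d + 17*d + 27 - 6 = b*(10*d - 3) + 10*d^2 - 73*d + 21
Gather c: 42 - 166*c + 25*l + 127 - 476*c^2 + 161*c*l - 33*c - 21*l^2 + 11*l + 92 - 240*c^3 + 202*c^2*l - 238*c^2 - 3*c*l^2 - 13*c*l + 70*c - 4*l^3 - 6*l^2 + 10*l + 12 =-240*c^3 + c^2*(202*l - 714) + c*(-3*l^2 + 148*l - 129) - 4*l^3 - 27*l^2 + 46*l + 273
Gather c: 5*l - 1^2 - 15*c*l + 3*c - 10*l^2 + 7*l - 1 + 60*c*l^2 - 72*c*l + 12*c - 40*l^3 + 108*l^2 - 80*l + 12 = c*(60*l^2 - 87*l + 15) - 40*l^3 + 98*l^2 - 68*l + 10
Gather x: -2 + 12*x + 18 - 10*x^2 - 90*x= -10*x^2 - 78*x + 16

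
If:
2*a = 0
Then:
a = 0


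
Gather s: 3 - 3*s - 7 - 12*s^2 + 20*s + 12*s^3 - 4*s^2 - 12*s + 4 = 12*s^3 - 16*s^2 + 5*s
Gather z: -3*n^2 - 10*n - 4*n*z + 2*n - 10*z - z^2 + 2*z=-3*n^2 - 8*n - z^2 + z*(-4*n - 8)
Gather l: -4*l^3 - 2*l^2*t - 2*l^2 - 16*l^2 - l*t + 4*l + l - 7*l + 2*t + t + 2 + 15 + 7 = -4*l^3 + l^2*(-2*t - 18) + l*(-t - 2) + 3*t + 24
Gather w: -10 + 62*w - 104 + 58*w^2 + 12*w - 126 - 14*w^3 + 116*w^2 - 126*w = -14*w^3 + 174*w^2 - 52*w - 240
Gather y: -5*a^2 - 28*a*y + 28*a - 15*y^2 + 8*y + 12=-5*a^2 + 28*a - 15*y^2 + y*(8 - 28*a) + 12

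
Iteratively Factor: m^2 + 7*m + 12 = (m + 4)*(m + 3)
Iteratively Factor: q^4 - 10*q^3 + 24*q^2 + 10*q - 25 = (q + 1)*(q^3 - 11*q^2 + 35*q - 25) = (q - 5)*(q + 1)*(q^2 - 6*q + 5) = (q - 5)*(q - 1)*(q + 1)*(q - 5)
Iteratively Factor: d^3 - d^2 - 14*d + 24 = (d + 4)*(d^2 - 5*d + 6) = (d - 2)*(d + 4)*(d - 3)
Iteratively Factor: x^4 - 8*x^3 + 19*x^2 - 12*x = (x - 3)*(x^3 - 5*x^2 + 4*x) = (x - 3)*(x - 1)*(x^2 - 4*x) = x*(x - 3)*(x - 1)*(x - 4)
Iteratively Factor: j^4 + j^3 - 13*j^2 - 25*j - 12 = (j + 1)*(j^3 - 13*j - 12) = (j - 4)*(j + 1)*(j^2 + 4*j + 3) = (j - 4)*(j + 1)^2*(j + 3)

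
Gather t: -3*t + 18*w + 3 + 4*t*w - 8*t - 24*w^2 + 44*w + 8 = t*(4*w - 11) - 24*w^2 + 62*w + 11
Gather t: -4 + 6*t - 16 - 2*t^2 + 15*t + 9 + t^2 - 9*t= -t^2 + 12*t - 11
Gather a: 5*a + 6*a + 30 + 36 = 11*a + 66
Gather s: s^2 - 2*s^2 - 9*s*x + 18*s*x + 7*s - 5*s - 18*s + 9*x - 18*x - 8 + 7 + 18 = -s^2 + s*(9*x - 16) - 9*x + 17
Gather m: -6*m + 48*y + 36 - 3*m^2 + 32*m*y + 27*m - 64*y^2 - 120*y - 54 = -3*m^2 + m*(32*y + 21) - 64*y^2 - 72*y - 18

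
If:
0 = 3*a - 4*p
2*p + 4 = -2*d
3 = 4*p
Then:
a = 1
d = -11/4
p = 3/4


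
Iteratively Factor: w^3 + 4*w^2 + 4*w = (w)*(w^2 + 4*w + 4) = w*(w + 2)*(w + 2)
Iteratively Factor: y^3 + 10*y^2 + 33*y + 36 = (y + 3)*(y^2 + 7*y + 12) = (y + 3)*(y + 4)*(y + 3)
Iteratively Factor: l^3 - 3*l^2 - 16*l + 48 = (l + 4)*(l^2 - 7*l + 12) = (l - 3)*(l + 4)*(l - 4)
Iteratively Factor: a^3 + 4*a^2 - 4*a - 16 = (a + 4)*(a^2 - 4) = (a - 2)*(a + 4)*(a + 2)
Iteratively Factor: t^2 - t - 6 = (t + 2)*(t - 3)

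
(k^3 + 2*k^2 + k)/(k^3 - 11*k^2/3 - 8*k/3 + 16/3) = 3*k*(k^2 + 2*k + 1)/(3*k^3 - 11*k^2 - 8*k + 16)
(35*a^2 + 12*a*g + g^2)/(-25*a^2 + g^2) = (-7*a - g)/(5*a - g)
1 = 1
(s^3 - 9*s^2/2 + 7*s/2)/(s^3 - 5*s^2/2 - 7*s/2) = (s - 1)/(s + 1)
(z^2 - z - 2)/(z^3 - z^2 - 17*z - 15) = (z - 2)/(z^2 - 2*z - 15)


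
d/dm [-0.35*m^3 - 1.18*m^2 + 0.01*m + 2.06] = -1.05*m^2 - 2.36*m + 0.01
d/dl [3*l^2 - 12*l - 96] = 6*l - 12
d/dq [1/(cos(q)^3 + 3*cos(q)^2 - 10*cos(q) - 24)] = (3*cos(q)^2 + 6*cos(q) - 10)*sin(q)/(cos(q)^3 + 3*cos(q)^2 - 10*cos(q) - 24)^2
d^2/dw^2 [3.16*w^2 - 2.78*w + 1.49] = 6.32000000000000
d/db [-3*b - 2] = -3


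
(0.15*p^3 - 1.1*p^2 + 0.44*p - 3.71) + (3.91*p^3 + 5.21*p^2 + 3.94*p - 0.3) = 4.06*p^3 + 4.11*p^2 + 4.38*p - 4.01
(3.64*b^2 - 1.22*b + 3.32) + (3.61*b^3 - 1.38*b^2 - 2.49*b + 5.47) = 3.61*b^3 + 2.26*b^2 - 3.71*b + 8.79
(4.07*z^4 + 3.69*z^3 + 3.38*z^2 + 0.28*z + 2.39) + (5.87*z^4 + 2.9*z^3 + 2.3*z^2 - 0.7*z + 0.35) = 9.94*z^4 + 6.59*z^3 + 5.68*z^2 - 0.42*z + 2.74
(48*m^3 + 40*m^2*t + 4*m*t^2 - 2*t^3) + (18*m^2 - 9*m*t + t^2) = 48*m^3 + 40*m^2*t + 18*m^2 + 4*m*t^2 - 9*m*t - 2*t^3 + t^2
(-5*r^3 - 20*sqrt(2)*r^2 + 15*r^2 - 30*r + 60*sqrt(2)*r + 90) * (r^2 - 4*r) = -5*r^5 - 20*sqrt(2)*r^4 + 35*r^4 - 90*r^3 + 140*sqrt(2)*r^3 - 240*sqrt(2)*r^2 + 210*r^2 - 360*r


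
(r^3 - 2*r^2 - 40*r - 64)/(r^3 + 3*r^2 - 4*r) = (r^2 - 6*r - 16)/(r*(r - 1))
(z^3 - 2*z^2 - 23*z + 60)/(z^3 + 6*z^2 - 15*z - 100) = (z - 3)/(z + 5)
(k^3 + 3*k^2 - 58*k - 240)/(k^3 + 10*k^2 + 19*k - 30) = (k - 8)/(k - 1)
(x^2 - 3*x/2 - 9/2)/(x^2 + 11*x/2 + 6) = (x - 3)/(x + 4)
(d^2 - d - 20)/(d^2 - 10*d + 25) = (d + 4)/(d - 5)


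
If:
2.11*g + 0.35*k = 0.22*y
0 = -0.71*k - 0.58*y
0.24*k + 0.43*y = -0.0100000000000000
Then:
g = -0.01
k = 0.03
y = -0.04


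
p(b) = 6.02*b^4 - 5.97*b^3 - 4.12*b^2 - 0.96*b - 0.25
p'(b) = 24.08*b^3 - 17.91*b^2 - 8.24*b - 0.96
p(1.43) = -2.33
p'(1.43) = 21.05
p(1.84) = 15.85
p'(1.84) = 73.25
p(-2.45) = 282.07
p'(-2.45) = -442.40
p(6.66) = 9890.89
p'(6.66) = 6263.18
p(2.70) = 169.54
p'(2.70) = 320.19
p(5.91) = 5962.05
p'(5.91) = 4295.50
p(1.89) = 19.73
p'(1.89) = 82.06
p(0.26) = -0.86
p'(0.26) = -3.89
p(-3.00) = 614.36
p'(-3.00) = -787.59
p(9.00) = 34802.48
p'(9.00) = 16028.49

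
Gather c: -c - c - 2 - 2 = -2*c - 4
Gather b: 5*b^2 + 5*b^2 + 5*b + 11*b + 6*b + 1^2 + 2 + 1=10*b^2 + 22*b + 4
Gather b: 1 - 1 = 0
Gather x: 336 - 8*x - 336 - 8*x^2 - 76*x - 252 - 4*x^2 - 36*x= -12*x^2 - 120*x - 252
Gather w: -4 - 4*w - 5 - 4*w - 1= -8*w - 10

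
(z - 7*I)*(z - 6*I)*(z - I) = z^3 - 14*I*z^2 - 55*z + 42*I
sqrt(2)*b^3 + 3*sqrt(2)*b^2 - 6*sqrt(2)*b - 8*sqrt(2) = (b - 2)*(b + 4)*(sqrt(2)*b + sqrt(2))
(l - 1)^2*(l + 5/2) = l^3 + l^2/2 - 4*l + 5/2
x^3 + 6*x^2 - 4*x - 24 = (x - 2)*(x + 2)*(x + 6)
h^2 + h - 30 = (h - 5)*(h + 6)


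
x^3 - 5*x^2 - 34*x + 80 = (x - 8)*(x - 2)*(x + 5)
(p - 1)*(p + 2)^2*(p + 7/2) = p^4 + 13*p^3/2 + 21*p^2/2 - 4*p - 14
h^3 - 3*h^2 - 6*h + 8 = (h - 4)*(h - 1)*(h + 2)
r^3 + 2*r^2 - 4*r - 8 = (r - 2)*(r + 2)^2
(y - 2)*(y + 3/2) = y^2 - y/2 - 3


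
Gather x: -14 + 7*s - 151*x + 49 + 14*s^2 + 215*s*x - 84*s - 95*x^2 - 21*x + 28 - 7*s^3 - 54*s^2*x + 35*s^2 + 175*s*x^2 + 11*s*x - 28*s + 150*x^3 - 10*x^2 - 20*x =-7*s^3 + 49*s^2 - 105*s + 150*x^3 + x^2*(175*s - 105) + x*(-54*s^2 + 226*s - 192) + 63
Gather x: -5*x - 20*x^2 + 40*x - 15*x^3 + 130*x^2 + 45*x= -15*x^3 + 110*x^2 + 80*x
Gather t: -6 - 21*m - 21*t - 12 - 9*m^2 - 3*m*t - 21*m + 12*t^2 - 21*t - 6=-9*m^2 - 42*m + 12*t^2 + t*(-3*m - 42) - 24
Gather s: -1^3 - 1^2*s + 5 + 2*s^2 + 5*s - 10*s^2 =-8*s^2 + 4*s + 4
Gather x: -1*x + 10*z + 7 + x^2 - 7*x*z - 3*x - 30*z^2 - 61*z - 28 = x^2 + x*(-7*z - 4) - 30*z^2 - 51*z - 21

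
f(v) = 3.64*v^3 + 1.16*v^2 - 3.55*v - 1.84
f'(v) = 10.92*v^2 + 2.32*v - 3.55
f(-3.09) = -87.19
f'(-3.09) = 93.55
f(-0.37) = -0.55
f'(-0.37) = -2.91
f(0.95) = -1.04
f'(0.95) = 8.51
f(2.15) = 32.07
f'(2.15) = 51.92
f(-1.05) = -1.05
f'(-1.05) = 6.05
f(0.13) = -2.27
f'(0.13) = -3.06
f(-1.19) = -2.11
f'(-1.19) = 9.15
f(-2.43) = -38.59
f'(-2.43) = 55.29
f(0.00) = -1.84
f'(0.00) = -3.55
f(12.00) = 6412.52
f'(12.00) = 1596.77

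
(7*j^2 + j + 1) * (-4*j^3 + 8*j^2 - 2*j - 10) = -28*j^5 + 52*j^4 - 10*j^3 - 64*j^2 - 12*j - 10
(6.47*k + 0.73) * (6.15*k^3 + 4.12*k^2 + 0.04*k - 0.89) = 39.7905*k^4 + 31.1459*k^3 + 3.2664*k^2 - 5.7291*k - 0.6497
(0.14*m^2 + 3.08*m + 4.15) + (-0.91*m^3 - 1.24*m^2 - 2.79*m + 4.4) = -0.91*m^3 - 1.1*m^2 + 0.29*m + 8.55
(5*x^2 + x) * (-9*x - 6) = -45*x^3 - 39*x^2 - 6*x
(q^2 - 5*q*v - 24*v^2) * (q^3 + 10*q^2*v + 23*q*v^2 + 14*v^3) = q^5 + 5*q^4*v - 51*q^3*v^2 - 341*q^2*v^3 - 622*q*v^4 - 336*v^5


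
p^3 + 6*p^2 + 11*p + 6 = (p + 1)*(p + 2)*(p + 3)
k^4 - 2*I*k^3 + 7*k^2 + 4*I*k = k*(k - 4*I)*(k + I)^2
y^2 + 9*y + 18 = (y + 3)*(y + 6)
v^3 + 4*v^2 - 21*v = v*(v - 3)*(v + 7)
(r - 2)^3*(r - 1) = r^4 - 7*r^3 + 18*r^2 - 20*r + 8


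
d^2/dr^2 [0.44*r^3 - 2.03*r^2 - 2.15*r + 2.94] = 2.64*r - 4.06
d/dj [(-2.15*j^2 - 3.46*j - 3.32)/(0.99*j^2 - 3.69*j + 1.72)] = (11.3589*j^2 - 0.8224*j - 18.202)/(0.9801*j^4 - 7.3062*j^3 + 17.0217*j^2 - 12.6936*j + 2.9584)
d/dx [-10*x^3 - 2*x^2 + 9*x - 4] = -30*x^2 - 4*x + 9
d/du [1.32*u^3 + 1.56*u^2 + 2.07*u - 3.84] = 3.96*u^2 + 3.12*u + 2.07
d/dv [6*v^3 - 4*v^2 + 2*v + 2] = 18*v^2 - 8*v + 2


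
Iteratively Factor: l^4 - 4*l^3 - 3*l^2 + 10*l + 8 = (l - 4)*(l^3 - 3*l - 2) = (l - 4)*(l + 1)*(l^2 - l - 2) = (l - 4)*(l + 1)^2*(l - 2)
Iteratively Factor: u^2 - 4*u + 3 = (u - 1)*(u - 3)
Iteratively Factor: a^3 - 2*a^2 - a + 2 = (a + 1)*(a^2 - 3*a + 2) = (a - 1)*(a + 1)*(a - 2)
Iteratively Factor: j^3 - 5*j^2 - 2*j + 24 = (j - 3)*(j^2 - 2*j - 8) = (j - 3)*(j + 2)*(j - 4)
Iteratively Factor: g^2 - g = (g)*(g - 1)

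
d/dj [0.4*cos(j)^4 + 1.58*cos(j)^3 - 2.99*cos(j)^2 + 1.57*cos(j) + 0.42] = (-1.6*cos(j)^3 - 4.74*cos(j)^2 + 5.98*cos(j) - 1.57)*sin(j)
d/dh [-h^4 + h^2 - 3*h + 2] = -4*h^3 + 2*h - 3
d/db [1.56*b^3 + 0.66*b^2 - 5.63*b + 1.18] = 4.68*b^2 + 1.32*b - 5.63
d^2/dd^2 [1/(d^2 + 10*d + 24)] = 2*(-d^2 - 10*d + 4*(d + 5)^2 - 24)/(d^2 + 10*d + 24)^3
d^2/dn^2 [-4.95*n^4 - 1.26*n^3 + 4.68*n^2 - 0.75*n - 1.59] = -59.4*n^2 - 7.56*n + 9.36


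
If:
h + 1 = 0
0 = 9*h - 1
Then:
No Solution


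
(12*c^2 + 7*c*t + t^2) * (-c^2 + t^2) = -12*c^4 - 7*c^3*t + 11*c^2*t^2 + 7*c*t^3 + t^4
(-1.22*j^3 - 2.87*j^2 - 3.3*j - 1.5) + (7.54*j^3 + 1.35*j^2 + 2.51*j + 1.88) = 6.32*j^3 - 1.52*j^2 - 0.79*j + 0.38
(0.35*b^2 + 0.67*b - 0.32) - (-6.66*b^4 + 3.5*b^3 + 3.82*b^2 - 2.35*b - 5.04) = 6.66*b^4 - 3.5*b^3 - 3.47*b^2 + 3.02*b + 4.72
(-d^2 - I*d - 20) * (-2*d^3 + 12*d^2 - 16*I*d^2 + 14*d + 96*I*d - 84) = 2*d^5 - 12*d^4 + 18*I*d^4 + 10*d^3 - 108*I*d^3 - 60*d^2 + 306*I*d^2 - 280*d - 1836*I*d + 1680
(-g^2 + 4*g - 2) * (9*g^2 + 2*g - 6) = -9*g^4 + 34*g^3 - 4*g^2 - 28*g + 12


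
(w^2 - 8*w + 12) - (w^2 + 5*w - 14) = 26 - 13*w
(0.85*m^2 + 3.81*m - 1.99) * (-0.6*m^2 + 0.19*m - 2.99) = -0.51*m^4 - 2.1245*m^3 - 0.6236*m^2 - 11.77*m + 5.9501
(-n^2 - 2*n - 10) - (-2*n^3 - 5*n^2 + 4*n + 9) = 2*n^3 + 4*n^2 - 6*n - 19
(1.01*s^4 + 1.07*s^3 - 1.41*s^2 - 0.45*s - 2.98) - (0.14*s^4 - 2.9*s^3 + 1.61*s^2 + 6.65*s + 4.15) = 0.87*s^4 + 3.97*s^3 - 3.02*s^2 - 7.1*s - 7.13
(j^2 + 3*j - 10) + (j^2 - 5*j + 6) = 2*j^2 - 2*j - 4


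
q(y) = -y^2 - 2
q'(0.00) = 0.00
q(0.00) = -2.00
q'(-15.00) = 30.00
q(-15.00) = -227.00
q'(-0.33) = 0.66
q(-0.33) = -2.11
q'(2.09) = -4.18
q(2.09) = -6.37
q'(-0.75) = 1.50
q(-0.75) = -2.56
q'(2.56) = -5.12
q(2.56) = -8.55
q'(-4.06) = 8.12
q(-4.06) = -18.48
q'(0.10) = -0.20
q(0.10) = -2.01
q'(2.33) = -4.66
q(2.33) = -7.43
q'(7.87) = -15.74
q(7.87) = -63.94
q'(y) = -2*y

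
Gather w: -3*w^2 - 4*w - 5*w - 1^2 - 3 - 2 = -3*w^2 - 9*w - 6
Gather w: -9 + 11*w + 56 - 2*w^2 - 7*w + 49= -2*w^2 + 4*w + 96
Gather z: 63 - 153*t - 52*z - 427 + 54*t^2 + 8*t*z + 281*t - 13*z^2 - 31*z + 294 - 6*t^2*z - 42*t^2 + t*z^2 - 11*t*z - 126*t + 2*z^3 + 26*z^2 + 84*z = 12*t^2 + 2*t + 2*z^3 + z^2*(t + 13) + z*(-6*t^2 - 3*t + 1) - 70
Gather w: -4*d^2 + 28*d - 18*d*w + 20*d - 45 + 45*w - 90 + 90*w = -4*d^2 + 48*d + w*(135 - 18*d) - 135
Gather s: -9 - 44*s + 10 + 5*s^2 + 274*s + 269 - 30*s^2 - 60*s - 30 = -25*s^2 + 170*s + 240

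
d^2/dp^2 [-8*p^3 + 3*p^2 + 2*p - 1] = 6 - 48*p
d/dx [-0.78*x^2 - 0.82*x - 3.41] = -1.56*x - 0.82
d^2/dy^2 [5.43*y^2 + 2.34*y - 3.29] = 10.8600000000000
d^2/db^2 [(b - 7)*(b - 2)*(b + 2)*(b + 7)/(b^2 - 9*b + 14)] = 2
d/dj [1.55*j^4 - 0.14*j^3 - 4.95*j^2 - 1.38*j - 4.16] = 6.2*j^3 - 0.42*j^2 - 9.9*j - 1.38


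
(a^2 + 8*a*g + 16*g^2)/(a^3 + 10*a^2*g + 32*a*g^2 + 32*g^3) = 1/(a + 2*g)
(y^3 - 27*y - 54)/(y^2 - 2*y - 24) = (y^2 + 6*y + 9)/(y + 4)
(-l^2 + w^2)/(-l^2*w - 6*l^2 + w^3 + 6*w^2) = 1/(w + 6)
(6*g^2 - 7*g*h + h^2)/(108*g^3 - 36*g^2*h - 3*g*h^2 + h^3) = (g - h)/(18*g^2 - 3*g*h - h^2)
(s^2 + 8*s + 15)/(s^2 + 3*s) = (s + 5)/s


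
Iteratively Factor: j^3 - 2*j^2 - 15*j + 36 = (j - 3)*(j^2 + j - 12) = (j - 3)*(j + 4)*(j - 3)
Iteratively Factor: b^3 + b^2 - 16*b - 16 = (b + 1)*(b^2 - 16) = (b + 1)*(b + 4)*(b - 4)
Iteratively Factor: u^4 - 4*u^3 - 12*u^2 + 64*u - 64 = (u - 4)*(u^3 - 12*u + 16) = (u - 4)*(u + 4)*(u^2 - 4*u + 4) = (u - 4)*(u - 2)*(u + 4)*(u - 2)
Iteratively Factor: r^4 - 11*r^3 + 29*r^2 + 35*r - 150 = (r - 5)*(r^3 - 6*r^2 - r + 30) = (r - 5)*(r + 2)*(r^2 - 8*r + 15) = (r - 5)^2*(r + 2)*(r - 3)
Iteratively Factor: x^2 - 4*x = (x)*(x - 4)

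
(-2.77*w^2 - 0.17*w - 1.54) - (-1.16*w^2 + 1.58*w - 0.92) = -1.61*w^2 - 1.75*w - 0.62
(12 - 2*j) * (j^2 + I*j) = -2*j^3 + 12*j^2 - 2*I*j^2 + 12*I*j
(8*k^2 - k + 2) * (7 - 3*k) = -24*k^3 + 59*k^2 - 13*k + 14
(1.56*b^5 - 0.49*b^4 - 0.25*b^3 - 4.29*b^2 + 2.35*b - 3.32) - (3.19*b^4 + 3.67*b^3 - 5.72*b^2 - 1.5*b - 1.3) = 1.56*b^5 - 3.68*b^4 - 3.92*b^3 + 1.43*b^2 + 3.85*b - 2.02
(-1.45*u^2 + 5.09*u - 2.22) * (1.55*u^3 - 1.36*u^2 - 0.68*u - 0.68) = -2.2475*u^5 + 9.8615*u^4 - 9.3774*u^3 + 0.544*u^2 - 1.9516*u + 1.5096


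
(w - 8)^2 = w^2 - 16*w + 64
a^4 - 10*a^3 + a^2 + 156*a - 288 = (a - 8)*(a - 3)^2*(a + 4)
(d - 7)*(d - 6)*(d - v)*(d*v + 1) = d^4*v - d^3*v^2 - 13*d^3*v + d^3 + 13*d^2*v^2 + 41*d^2*v - 13*d^2 - 42*d*v^2 + 13*d*v + 42*d - 42*v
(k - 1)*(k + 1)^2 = k^3 + k^2 - k - 1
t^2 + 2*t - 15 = (t - 3)*(t + 5)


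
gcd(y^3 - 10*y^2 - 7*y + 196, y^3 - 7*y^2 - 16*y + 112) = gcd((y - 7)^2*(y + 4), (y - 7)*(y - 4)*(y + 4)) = y^2 - 3*y - 28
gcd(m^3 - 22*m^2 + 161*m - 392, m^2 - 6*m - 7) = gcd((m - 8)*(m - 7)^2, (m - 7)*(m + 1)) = m - 7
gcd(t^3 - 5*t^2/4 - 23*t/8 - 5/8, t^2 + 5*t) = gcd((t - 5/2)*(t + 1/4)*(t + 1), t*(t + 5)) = 1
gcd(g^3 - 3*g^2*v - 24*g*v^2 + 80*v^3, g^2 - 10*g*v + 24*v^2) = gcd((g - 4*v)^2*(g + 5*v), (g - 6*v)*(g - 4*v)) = -g + 4*v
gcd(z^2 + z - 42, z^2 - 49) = z + 7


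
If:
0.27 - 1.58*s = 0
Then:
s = 0.17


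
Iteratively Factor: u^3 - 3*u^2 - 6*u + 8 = (u - 1)*(u^2 - 2*u - 8) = (u - 4)*(u - 1)*(u + 2)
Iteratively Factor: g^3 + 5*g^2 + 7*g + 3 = (g + 1)*(g^2 + 4*g + 3) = (g + 1)*(g + 3)*(g + 1)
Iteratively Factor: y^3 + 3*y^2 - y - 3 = (y + 3)*(y^2 - 1) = (y + 1)*(y + 3)*(y - 1)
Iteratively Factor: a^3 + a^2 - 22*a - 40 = (a - 5)*(a^2 + 6*a + 8) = (a - 5)*(a + 4)*(a + 2)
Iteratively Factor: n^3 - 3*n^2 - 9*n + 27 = (n - 3)*(n^2 - 9) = (n - 3)*(n + 3)*(n - 3)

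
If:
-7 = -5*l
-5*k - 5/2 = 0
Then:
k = -1/2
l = 7/5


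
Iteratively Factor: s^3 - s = (s + 1)*(s^2 - s) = (s - 1)*(s + 1)*(s)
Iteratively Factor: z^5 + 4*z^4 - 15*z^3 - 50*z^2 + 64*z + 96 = (z - 2)*(z^4 + 6*z^3 - 3*z^2 - 56*z - 48) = (z - 3)*(z - 2)*(z^3 + 9*z^2 + 24*z + 16) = (z - 3)*(z - 2)*(z + 4)*(z^2 + 5*z + 4) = (z - 3)*(z - 2)*(z + 4)^2*(z + 1)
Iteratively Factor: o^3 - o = (o - 1)*(o^2 + o) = (o - 1)*(o + 1)*(o)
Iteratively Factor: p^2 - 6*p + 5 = (p - 5)*(p - 1)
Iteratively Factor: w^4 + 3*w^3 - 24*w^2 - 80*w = (w + 4)*(w^3 - w^2 - 20*w) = w*(w + 4)*(w^2 - w - 20) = w*(w + 4)^2*(w - 5)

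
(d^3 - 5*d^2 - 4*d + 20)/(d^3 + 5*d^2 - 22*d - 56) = (d^2 - 7*d + 10)/(d^2 + 3*d - 28)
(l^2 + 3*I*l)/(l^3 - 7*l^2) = (l + 3*I)/(l*(l - 7))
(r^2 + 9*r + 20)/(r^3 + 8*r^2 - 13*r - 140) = (r + 4)/(r^2 + 3*r - 28)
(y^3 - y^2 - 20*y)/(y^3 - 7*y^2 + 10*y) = (y + 4)/(y - 2)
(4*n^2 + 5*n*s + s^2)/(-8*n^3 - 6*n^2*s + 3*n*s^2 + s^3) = 1/(-2*n + s)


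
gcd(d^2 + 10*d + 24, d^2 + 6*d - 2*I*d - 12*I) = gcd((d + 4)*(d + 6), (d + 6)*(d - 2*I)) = d + 6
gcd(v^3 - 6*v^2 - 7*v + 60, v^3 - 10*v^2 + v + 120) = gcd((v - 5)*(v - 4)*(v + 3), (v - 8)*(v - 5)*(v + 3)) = v^2 - 2*v - 15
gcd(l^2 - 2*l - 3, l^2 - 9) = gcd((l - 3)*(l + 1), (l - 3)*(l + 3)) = l - 3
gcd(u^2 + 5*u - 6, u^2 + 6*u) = u + 6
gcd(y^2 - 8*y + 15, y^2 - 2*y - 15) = y - 5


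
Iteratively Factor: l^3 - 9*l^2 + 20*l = (l - 5)*(l^2 - 4*l) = l*(l - 5)*(l - 4)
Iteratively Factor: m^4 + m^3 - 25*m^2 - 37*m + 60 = (m - 5)*(m^3 + 6*m^2 + 5*m - 12) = (m - 5)*(m - 1)*(m^2 + 7*m + 12) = (m - 5)*(m - 1)*(m + 3)*(m + 4)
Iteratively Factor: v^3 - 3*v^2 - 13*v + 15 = (v + 3)*(v^2 - 6*v + 5) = (v - 5)*(v + 3)*(v - 1)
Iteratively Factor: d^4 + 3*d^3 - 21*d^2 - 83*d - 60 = (d + 3)*(d^3 - 21*d - 20) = (d - 5)*(d + 3)*(d^2 + 5*d + 4) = (d - 5)*(d + 1)*(d + 3)*(d + 4)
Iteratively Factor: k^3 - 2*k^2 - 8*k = (k - 4)*(k^2 + 2*k) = (k - 4)*(k + 2)*(k)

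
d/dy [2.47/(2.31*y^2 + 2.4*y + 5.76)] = (-11.4114*y - 5.928)/(2.31*y^2 + 2.4*y + 5.76)^2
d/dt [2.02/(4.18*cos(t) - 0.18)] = 8.4436*sin(t)/(4.18*cos(t) - 0.18)^2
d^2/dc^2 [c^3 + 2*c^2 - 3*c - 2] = 6*c + 4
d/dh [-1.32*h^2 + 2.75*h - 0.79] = 2.75 - 2.64*h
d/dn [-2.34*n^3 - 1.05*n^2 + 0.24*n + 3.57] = -7.02*n^2 - 2.1*n + 0.24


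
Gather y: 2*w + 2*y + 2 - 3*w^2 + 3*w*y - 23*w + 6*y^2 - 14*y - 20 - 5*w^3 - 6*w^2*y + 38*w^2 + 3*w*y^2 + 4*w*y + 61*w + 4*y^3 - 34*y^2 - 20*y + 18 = -5*w^3 + 35*w^2 + 40*w + 4*y^3 + y^2*(3*w - 28) + y*(-6*w^2 + 7*w - 32)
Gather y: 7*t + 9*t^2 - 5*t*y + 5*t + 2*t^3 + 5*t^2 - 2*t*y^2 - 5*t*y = 2*t^3 + 14*t^2 - 2*t*y^2 - 10*t*y + 12*t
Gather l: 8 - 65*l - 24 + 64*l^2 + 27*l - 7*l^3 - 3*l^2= -7*l^3 + 61*l^2 - 38*l - 16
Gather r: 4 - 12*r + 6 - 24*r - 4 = 6 - 36*r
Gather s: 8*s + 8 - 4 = 8*s + 4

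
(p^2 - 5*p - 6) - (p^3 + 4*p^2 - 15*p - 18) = -p^3 - 3*p^2 + 10*p + 12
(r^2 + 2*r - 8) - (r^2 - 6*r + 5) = 8*r - 13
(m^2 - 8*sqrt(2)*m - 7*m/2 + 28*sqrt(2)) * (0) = 0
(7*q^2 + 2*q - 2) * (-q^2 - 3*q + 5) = -7*q^4 - 23*q^3 + 31*q^2 + 16*q - 10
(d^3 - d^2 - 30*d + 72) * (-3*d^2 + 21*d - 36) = -3*d^5 + 24*d^4 + 33*d^3 - 810*d^2 + 2592*d - 2592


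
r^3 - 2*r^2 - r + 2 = (r - 2)*(r - 1)*(r + 1)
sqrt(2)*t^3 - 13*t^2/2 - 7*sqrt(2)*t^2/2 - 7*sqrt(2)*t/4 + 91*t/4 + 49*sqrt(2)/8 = (t - 7/2)*(t - 7*sqrt(2)/2)*(sqrt(2)*t + 1/2)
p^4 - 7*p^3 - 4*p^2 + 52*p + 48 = (p - 6)*(p - 4)*(p + 1)*(p + 2)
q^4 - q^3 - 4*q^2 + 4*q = q*(q - 2)*(q - 1)*(q + 2)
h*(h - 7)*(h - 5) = h^3 - 12*h^2 + 35*h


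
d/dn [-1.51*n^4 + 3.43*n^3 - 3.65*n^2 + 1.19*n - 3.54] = -6.04*n^3 + 10.29*n^2 - 7.3*n + 1.19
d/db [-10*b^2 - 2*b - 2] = -20*b - 2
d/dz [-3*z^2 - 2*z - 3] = -6*z - 2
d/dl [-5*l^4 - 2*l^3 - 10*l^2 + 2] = 2*l*(-10*l^2 - 3*l - 10)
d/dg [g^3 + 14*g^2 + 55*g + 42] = 3*g^2 + 28*g + 55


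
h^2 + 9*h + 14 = (h + 2)*(h + 7)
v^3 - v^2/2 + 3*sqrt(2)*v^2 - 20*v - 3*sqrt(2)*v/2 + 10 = (v - 1/2)*(v - 2*sqrt(2))*(v + 5*sqrt(2))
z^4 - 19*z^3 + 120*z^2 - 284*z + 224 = (z - 8)*(z - 7)*(z - 2)^2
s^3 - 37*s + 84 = (s - 4)*(s - 3)*(s + 7)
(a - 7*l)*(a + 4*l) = a^2 - 3*a*l - 28*l^2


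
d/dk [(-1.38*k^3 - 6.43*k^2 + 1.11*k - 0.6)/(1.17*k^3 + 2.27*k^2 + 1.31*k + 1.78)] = (4.3905*k^4 - 6.213*k^3 - 16.2062*k^2 - 20.1668*k + 2.7618)/(1.3689*k^6 + 5.3118*k^5 + 8.2183*k^4 + 10.1126*k^3 + 9.7973*k^2 + 4.6636*k + 3.1684)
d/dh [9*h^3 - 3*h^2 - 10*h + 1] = 27*h^2 - 6*h - 10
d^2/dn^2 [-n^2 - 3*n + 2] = -2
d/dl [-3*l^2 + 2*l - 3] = 2 - 6*l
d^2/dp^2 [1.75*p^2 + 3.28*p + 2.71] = 3.50000000000000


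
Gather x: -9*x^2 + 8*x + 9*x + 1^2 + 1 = -9*x^2 + 17*x + 2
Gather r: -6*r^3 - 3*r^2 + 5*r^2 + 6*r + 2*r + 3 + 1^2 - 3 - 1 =-6*r^3 + 2*r^2 + 8*r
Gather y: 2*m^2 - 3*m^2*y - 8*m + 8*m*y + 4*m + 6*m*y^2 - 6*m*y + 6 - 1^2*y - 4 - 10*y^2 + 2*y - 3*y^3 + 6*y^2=2*m^2 - 4*m - 3*y^3 + y^2*(6*m - 4) + y*(-3*m^2 + 2*m + 1) + 2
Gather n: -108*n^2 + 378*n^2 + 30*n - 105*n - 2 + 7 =270*n^2 - 75*n + 5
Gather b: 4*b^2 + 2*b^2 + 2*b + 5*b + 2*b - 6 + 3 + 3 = 6*b^2 + 9*b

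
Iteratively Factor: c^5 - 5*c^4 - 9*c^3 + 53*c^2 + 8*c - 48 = (c + 1)*(c^4 - 6*c^3 - 3*c^2 + 56*c - 48) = (c - 4)*(c + 1)*(c^3 - 2*c^2 - 11*c + 12) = (c - 4)*(c + 1)*(c + 3)*(c^2 - 5*c + 4) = (c - 4)*(c - 1)*(c + 1)*(c + 3)*(c - 4)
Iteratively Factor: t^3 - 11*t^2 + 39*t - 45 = (t - 3)*(t^2 - 8*t + 15) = (t - 3)^2*(t - 5)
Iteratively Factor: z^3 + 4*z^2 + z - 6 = (z + 2)*(z^2 + 2*z - 3) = (z - 1)*(z + 2)*(z + 3)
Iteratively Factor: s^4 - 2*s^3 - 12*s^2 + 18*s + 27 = (s - 3)*(s^3 + s^2 - 9*s - 9) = (s - 3)^2*(s^2 + 4*s + 3) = (s - 3)^2*(s + 1)*(s + 3)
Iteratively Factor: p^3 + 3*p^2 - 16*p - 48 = (p + 4)*(p^2 - p - 12) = (p + 3)*(p + 4)*(p - 4)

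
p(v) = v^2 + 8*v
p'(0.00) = 8.00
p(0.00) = 0.00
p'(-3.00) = 2.00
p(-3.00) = -15.00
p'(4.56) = 17.12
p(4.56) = 57.27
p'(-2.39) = 3.22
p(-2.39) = -13.41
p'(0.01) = 8.02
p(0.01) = 0.08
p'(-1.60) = 4.80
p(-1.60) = -10.24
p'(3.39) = 14.78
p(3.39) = 38.61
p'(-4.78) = -1.56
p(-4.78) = -15.39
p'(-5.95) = -3.90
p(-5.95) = -12.20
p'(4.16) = 16.32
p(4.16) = 50.59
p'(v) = 2*v + 8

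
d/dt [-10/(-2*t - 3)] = -20/(2*t + 3)^2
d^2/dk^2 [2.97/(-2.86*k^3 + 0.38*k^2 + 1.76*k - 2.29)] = ((50.9652*k - 2.2572)*(2.86*k^3 - 0.38*k^2 - 1.76*k + 2.29) - 2.97*(-17.16*k^2 + 1.52*k + 3.52)*(-8.58*k^2 + 0.76*k + 1.76))/(2.86*k^3 - 0.38*k^2 - 1.76*k + 2.29)^3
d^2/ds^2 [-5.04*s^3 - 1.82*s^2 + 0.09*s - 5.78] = -30.24*s - 3.64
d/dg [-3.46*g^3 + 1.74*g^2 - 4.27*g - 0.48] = -10.38*g^2 + 3.48*g - 4.27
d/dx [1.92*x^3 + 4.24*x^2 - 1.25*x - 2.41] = 5.76*x^2 + 8.48*x - 1.25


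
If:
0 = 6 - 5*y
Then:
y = 6/5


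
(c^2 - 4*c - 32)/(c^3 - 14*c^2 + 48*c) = (c + 4)/(c*(c - 6))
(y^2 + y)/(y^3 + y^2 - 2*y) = (y + 1)/(y^2 + y - 2)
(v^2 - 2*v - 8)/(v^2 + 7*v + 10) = (v - 4)/(v + 5)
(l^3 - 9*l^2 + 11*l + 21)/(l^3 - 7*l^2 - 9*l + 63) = (l + 1)/(l + 3)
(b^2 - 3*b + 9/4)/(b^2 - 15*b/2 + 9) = (b - 3/2)/(b - 6)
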